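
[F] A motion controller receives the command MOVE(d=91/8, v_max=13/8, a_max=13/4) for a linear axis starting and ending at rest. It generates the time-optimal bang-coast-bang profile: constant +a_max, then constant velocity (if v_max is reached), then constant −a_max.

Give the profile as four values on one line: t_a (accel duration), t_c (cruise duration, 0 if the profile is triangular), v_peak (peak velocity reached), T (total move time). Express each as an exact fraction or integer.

vₘ²/aₘ = (13/8)²/(13/4) = 13/16
91/8 ≥ 13/16 ⇒ cruise phase
t_a = (13/8)/(13/4) = 1/2; v_peak = 13/8
d_cruise = 91/8 − 13/16 = 169/16; t_c = (169/16)/(13/8) = 13/2
T = 2·1/2 + 13/2 = 15/2

t_a=1/2 t_c=13/2 v_peak=13/8 T=15/2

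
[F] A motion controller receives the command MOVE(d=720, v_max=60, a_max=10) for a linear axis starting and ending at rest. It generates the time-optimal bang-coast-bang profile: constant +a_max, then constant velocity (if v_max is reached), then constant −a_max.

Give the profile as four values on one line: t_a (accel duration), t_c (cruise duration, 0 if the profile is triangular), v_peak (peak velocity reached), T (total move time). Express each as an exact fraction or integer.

(v_max)²/a_max = 60²/10 = 360
720 ≥ 360 so v_max reached
t_a = 60/10 = 6; v_peak = 60
d_cruise = 720 − 360 = 360; t_c = 360/60 = 6
T = 2·6 + 6 = 18

t_a=6 t_c=6 v_peak=60 T=18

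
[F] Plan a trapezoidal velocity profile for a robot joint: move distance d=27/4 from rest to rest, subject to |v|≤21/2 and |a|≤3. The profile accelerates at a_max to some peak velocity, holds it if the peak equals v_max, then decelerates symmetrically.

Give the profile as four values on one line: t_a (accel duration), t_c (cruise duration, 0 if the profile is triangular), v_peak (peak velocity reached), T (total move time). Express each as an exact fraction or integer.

v_max²/a_max = (21/2)²/3 = 147/4
27/4 < 147/4 so t_c = 0
v_peak = √(27/4·3) = √(81/4) = 9/2
t_a = (9/2)/3 = 3/2; t_c = 0
T = 2·3/2 = 3

t_a=3/2 t_c=0 v_peak=9/2 T=3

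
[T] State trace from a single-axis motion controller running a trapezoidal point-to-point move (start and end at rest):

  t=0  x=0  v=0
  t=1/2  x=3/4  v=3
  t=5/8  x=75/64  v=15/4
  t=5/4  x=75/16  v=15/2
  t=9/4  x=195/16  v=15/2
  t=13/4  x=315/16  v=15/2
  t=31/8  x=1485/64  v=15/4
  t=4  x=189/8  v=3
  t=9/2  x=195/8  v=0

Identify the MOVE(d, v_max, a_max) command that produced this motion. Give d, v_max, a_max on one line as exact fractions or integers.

final state: t=9/2, x=195/8, v=0 → d = 195/8
a_max = (3−0)/(1/2−0) = 6
max v = 15/2 over t∈[5/4,13/4] → v_max = 15/2
check: 15/2·(5/4+2) = 195/8 ✓

d=195/8 v_max=15/2 a_max=6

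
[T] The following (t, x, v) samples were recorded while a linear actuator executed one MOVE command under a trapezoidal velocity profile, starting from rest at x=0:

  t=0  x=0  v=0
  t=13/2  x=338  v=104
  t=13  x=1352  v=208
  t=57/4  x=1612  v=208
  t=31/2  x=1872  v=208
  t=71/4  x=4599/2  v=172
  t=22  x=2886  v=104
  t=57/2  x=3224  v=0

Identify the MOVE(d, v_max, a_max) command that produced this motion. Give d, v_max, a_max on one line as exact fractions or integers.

final state: t=57/2, x=3224, v=0 → d = 3224
a_max = (104−0)/(13/2−0) = 16
max v = 208 over t∈[13,31/2] → v_max = 208
check: 208·(13+5/2) = 3224 ✓

d=3224 v_max=208 a_max=16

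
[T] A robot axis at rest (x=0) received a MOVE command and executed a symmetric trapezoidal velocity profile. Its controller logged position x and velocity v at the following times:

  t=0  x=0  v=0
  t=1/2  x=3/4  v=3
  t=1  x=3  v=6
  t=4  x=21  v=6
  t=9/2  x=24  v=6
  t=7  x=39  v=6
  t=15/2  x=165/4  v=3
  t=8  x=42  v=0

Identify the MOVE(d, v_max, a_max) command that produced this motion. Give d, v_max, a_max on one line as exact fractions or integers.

d=42 v_max=6 a_max=6

final state: t=8, x=42, v=0 → d = 42
a_max = (3−0)/(1/2−0) = 6
max v = 6 over t∈[1,7] → v_max = 6
check: 6·(1+6) = 42 ✓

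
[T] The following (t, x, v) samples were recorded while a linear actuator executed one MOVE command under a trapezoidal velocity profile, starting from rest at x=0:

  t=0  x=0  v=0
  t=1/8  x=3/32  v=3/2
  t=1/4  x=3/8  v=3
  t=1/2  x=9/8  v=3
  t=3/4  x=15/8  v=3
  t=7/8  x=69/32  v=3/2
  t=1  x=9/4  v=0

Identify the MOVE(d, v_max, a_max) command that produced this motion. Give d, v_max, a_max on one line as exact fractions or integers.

final state: t=1, x=9/4, v=0 → d = 9/4
a_max = (3/2−0)/(1/8−0) = 12
max v = 3 over t∈[1/4,3/4] → v_max = 3
check: 3·(1/4+1/2) = 9/4 ✓

d=9/4 v_max=3 a_max=12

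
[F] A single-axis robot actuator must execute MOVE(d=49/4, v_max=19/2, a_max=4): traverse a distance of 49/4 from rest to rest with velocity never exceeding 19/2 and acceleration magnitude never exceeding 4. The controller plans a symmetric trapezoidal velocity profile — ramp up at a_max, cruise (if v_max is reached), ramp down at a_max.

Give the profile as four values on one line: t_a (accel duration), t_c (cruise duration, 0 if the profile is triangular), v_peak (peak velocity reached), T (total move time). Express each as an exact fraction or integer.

t_a=7/4 t_c=0 v_peak=7 T=7/2

(v_max)²/a_max = (19/2)²/4 = 361/16
49/4 < 361/16 → triangular
v_peak = √(49/4·4) = √49 = 7
t_a = 7/4; t_c = 0
T = 2·7/4 = 7/2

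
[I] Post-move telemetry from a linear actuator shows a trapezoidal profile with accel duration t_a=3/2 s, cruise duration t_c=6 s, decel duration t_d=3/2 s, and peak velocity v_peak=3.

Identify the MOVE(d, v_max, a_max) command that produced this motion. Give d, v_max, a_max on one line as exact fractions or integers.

a_max = 3/(3/2) = 2
d_a = ½·3·3/2 = 9/4; d_c = 3·6 = 18
d = 2·9/4 + 18 = 45/2
t_c = 6 > 0 ⇒ limit active, v_max = 3

d=45/2 v_max=3 a_max=2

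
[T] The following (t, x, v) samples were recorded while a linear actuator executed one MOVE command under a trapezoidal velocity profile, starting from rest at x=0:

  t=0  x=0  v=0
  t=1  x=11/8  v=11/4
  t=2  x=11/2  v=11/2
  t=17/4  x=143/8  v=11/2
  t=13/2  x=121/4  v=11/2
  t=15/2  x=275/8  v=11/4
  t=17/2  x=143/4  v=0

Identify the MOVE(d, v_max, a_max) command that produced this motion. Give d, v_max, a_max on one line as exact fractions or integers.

d=143/4 v_max=11/2 a_max=11/4

final state: t=17/2, x=143/4, v=0 → d = 143/4
a_max = (11/4−0)/(1−0) = 11/4
max v = 11/2 over t∈[2,13/2] → v_max = 11/2
check: 11/2·(2+9/2) = 143/4 ✓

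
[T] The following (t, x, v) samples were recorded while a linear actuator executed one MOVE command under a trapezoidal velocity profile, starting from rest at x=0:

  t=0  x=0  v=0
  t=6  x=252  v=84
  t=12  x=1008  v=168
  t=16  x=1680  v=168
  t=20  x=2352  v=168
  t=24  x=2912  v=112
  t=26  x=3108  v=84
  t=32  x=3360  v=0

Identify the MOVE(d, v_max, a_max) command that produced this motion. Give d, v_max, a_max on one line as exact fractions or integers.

final state: t=32, x=3360, v=0 → d = 3360
a_max = (84−0)/(6−0) = 14
max v = 168 over t∈[12,20] → v_max = 168
check: 168·(12+8) = 3360 ✓

d=3360 v_max=168 a_max=14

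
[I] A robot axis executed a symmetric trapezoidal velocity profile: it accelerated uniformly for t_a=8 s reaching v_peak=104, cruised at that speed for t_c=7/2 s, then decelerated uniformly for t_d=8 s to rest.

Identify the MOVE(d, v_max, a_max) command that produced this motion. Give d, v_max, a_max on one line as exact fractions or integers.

a_max = 104/8 = 13
d_a = ½·104·8 = 416; d_c = 104·7/2 = 364
d = 2·416 + 364 = 1196
t_c = 7/2 > 0 → v_max = v_peak = 104

d=1196 v_max=104 a_max=13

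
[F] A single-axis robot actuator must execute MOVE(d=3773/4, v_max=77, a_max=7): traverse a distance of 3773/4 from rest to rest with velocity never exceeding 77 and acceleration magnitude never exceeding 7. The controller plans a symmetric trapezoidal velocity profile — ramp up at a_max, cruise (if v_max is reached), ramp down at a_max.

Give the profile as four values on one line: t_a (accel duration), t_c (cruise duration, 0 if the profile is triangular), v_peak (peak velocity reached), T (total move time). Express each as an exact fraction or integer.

t_a=11 t_c=5/4 v_peak=77 T=93/4

vₘ²/aₘ = 77²/7 = 847
3773/4 ≥ 847 → trapezoidal
t_a = 77/7 = 11; v_peak = 77
d_cruise = 3773/4 − 847 = 385/4; t_c = (385/4)/77 = 5/4
T = 2·11 + 5/4 = 93/4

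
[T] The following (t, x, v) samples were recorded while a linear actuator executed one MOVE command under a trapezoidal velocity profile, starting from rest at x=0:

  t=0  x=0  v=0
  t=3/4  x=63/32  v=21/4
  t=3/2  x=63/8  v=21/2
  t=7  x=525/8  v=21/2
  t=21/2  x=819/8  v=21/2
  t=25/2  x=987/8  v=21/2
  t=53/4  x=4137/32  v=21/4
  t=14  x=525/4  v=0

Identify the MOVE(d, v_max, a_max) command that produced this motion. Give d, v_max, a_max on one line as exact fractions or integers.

d=525/4 v_max=21/2 a_max=7

final state: t=14, x=525/4, v=0 → d = 525/4
a_max = (21/4−0)/(3/4−0) = 7
max v = 21/2 over t∈[3/2,25/2] → v_max = 21/2
check: 21/2·(3/2+11) = 525/4 ✓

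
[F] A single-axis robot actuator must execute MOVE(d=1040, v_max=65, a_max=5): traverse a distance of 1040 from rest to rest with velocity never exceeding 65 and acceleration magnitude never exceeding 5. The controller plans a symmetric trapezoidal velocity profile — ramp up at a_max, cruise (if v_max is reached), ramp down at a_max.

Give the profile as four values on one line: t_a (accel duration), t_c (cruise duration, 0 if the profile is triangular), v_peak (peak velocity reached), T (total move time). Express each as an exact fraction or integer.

vₘ²/aₘ = 65²/5 = 845
1040 ≥ 845 ⇒ cruise phase
t_a = 65/5 = 13; v_peak = 65
d_cruise = 1040 − 845 = 195; t_c = 195/65 = 3
T = 2·13 + 3 = 29

t_a=13 t_c=3 v_peak=65 T=29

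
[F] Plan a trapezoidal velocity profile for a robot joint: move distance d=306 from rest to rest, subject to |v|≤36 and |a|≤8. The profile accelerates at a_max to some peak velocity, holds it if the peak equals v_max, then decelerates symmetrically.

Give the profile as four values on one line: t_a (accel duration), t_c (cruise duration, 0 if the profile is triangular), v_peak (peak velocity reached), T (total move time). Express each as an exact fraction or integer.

vₘ²/aₘ = 36²/8 = 162
306 ≥ 162 so v_max reached
t_a = 36/8 = 9/2; v_peak = 36
d_cruise = 306 − 162 = 144; t_c = 144/36 = 4
T = 2·9/2 + 4 = 13

t_a=9/2 t_c=4 v_peak=36 T=13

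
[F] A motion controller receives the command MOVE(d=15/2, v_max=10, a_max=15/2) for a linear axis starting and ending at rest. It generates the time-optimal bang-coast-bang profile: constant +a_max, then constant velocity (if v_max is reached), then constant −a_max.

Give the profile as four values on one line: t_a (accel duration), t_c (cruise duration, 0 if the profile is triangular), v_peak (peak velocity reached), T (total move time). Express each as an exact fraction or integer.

(v_max)²/a_max = 10²/(15/2) = 40/3
15/2 < 40/3 → triangular
v_peak = √(15/2·15/2) = √(225/4) = 15/2
t_a = (15/2)/(15/2) = 1; t_c = 0
T = 2·1 = 2

t_a=1 t_c=0 v_peak=15/2 T=2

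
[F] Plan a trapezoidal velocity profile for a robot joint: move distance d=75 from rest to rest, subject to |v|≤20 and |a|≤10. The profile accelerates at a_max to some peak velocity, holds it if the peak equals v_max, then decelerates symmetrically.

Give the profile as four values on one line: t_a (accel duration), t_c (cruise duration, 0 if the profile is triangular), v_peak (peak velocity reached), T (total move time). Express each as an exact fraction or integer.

(v_max)²/a_max = 20²/10 = 40
75 ≥ 40 ⇒ cruise phase
t_a = 20/10 = 2; v_peak = 20
d_cruise = 75 − 40 = 35; t_c = 35/20 = 7/4
T = 2·2 + 7/4 = 23/4

t_a=2 t_c=7/4 v_peak=20 T=23/4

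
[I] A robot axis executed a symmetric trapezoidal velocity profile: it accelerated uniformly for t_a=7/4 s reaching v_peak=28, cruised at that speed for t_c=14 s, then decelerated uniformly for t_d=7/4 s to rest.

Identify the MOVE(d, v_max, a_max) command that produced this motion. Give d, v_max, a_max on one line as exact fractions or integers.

d=441 v_max=28 a_max=16

a_max = 28/(7/4) = 16
d_a = ½·28·7/4 = 49/2; d_c = 28·14 = 392
d = 2·49/2 + 392 = 441
t_c = 14 > 0 → v_max = v_peak = 28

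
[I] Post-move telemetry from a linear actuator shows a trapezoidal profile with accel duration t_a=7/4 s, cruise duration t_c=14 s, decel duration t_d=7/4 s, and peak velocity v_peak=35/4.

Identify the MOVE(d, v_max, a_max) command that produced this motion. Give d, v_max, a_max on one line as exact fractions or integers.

a_max = (35/4)/(7/4) = 5
d_a = ½·35/4·7/4 = 245/32; d_c = 35/4·14 = 245/2
d = 2·245/32 + 245/2 = 2205/16
t_c = 14 > 0 → v_max = v_peak = 35/4

d=2205/16 v_max=35/4 a_max=5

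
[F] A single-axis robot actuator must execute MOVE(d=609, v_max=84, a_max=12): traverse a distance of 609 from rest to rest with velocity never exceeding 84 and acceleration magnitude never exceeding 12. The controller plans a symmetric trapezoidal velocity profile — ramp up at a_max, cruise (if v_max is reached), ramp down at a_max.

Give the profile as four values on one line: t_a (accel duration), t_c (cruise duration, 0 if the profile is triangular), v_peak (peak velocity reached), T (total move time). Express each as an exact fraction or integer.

t_a=7 t_c=1/4 v_peak=84 T=57/4

vₘ²/aₘ = 84²/12 = 588
609 ≥ 588 → trapezoidal
t_a = 84/12 = 7; v_peak = 84
d_cruise = 609 − 588 = 21; t_c = 21/84 = 1/4
T = 2·7 + 1/4 = 57/4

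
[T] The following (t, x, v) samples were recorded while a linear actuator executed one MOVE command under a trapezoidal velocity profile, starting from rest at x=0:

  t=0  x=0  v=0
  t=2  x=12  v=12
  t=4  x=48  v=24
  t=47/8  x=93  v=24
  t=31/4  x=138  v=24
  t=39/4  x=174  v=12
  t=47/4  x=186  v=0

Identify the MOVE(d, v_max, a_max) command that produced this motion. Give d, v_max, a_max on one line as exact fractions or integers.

final state: t=47/4, x=186, v=0 → d = 186
a_max = (12−0)/(2−0) = 6
max v = 24 over t∈[4,31/4] → v_max = 24
check: 24·(4+15/4) = 186 ✓

d=186 v_max=24 a_max=6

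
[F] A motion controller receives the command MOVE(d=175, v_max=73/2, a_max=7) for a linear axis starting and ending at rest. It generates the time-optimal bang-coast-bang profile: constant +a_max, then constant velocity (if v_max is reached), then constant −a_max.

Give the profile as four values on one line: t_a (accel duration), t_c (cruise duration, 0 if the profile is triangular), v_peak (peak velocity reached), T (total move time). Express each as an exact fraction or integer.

(v_max)²/a_max = (73/2)²/7 = 5329/28
175 < 5329/28 ⇒ no cruise
v_peak = √(175·7) = √1225 = 35
t_a = 35/7 = 5; t_c = 0
T = 2·5 = 10

t_a=5 t_c=0 v_peak=35 T=10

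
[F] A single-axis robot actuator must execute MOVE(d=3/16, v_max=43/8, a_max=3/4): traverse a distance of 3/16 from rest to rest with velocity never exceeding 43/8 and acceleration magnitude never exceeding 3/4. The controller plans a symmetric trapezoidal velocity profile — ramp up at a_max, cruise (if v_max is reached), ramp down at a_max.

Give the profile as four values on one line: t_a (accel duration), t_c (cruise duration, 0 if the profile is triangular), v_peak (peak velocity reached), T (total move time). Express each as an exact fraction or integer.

t_a=1/2 t_c=0 v_peak=3/8 T=1

v_max²/a_max = (43/8)²/(3/4) = 1849/48
3/16 < 1849/48 ⇒ no cruise
v_peak = √(3/16·3/4) = √(9/64) = 3/8
t_a = (3/8)/(3/4) = 1/2; t_c = 0
T = 2·1/2 = 1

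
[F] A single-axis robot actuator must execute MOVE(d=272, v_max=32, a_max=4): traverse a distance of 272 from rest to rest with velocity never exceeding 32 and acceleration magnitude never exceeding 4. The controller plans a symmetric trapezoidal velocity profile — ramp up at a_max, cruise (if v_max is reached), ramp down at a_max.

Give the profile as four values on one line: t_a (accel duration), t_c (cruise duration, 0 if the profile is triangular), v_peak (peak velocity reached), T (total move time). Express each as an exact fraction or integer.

v_max²/a_max = 32²/4 = 256
272 ≥ 256 so v_max reached
t_a = 32/4 = 8; v_peak = 32
d_cruise = 272 − 256 = 16; t_c = 16/32 = 1/2
T = 2·8 + 1/2 = 33/2

t_a=8 t_c=1/2 v_peak=32 T=33/2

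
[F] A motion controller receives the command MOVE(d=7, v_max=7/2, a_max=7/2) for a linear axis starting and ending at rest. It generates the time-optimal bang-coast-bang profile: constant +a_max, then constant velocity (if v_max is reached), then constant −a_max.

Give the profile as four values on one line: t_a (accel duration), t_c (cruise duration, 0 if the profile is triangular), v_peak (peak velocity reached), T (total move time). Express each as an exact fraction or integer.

t_a=1 t_c=1 v_peak=7/2 T=3

(v_max)²/a_max = (7/2)²/(7/2) = 7/2
7 ≥ 7/2 → trapezoidal
t_a = (7/2)/(7/2) = 1; v_peak = 7/2
d_cruise = 7 − 7/2 = 7/2; t_c = (7/2)/(7/2) = 1
T = 2·1 + 1 = 3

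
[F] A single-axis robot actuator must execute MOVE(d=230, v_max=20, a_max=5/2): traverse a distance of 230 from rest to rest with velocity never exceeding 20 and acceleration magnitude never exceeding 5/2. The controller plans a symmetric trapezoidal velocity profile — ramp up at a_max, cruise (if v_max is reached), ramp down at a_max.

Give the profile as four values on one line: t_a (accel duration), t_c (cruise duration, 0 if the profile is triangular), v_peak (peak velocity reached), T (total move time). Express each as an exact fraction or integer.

vₘ²/aₘ = 20²/(5/2) = 160
230 ≥ 160 → trapezoidal
t_a = 20/(5/2) = 8; v_peak = 20
d_cruise = 230 − 160 = 70; t_c = 70/20 = 7/2
T = 2·8 + 7/2 = 39/2

t_a=8 t_c=7/2 v_peak=20 T=39/2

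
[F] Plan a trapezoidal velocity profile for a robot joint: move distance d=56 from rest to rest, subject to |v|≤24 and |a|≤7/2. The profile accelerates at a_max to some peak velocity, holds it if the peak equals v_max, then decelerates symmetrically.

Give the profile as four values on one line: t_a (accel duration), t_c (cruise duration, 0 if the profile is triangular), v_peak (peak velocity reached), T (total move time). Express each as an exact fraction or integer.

v_max²/a_max = 24²/(7/2) = 1152/7
56 < 1152/7 ⇒ no cruise
v_peak = √(56·7/2) = √196 = 14
t_a = 14/(7/2) = 4; t_c = 0
T = 2·4 = 8

t_a=4 t_c=0 v_peak=14 T=8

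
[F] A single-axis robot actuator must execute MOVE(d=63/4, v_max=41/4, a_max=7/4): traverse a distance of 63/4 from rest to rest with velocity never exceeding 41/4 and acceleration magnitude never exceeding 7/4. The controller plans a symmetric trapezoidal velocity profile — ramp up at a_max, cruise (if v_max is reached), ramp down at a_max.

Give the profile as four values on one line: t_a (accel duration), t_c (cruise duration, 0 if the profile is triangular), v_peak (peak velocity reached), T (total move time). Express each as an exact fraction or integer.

(v_max)²/a_max = (41/4)²/(7/4) = 1681/28
63/4 < 1681/28 ⇒ no cruise
v_peak = √(63/4·7/4) = √(441/16) = 21/4
t_a = (21/4)/(7/4) = 3; t_c = 0
T = 2·3 = 6

t_a=3 t_c=0 v_peak=21/4 T=6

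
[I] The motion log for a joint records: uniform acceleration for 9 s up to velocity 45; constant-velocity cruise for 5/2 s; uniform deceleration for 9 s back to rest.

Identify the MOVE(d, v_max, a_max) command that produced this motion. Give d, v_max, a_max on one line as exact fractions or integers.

d=1035/2 v_max=45 a_max=5

a_max = 45/9 = 5
d_a = ½·45·9 = 405/2; d_c = 45·5/2 = 225/2
d = 2·405/2 + 225/2 = 1035/2
t_c = 5/2 > 0 → v_max = v_peak = 45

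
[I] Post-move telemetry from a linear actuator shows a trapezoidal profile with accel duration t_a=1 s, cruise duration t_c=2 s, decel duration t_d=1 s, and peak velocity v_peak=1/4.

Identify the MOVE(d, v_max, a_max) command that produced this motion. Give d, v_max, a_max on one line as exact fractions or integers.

d=3/4 v_max=1/4 a_max=1/4

a_max = (1/4)/1 = 1/4
d_a = ½·1/4·1 = 1/8; d_c = 1/4·2 = 1/2
d = 2·1/8 + 1/2 = 3/4
t_c = 2 > 0 so v_max = 1/4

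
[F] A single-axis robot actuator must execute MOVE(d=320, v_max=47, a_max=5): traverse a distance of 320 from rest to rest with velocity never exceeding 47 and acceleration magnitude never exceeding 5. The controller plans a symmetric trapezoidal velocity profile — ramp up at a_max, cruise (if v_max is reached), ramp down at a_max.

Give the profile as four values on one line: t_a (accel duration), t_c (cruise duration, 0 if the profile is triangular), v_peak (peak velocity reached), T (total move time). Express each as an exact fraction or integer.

vₘ²/aₘ = 47²/5 = 2209/5
320 < 2209/5 ⇒ no cruise
v_peak = √(320·5) = √1600 = 40
t_a = 40/5 = 8; t_c = 0
T = 2·8 = 16

t_a=8 t_c=0 v_peak=40 T=16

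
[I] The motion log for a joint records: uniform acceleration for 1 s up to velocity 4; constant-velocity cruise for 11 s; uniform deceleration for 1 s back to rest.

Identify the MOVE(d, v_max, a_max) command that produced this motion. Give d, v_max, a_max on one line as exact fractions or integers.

d=48 v_max=4 a_max=4

a_max = 4/1 = 4
d_a = ½·4·1 = 2; d_c = 4·11 = 44
d = 2·2 + 44 = 48
t_c = 11 > 0 → v_max = v_peak = 4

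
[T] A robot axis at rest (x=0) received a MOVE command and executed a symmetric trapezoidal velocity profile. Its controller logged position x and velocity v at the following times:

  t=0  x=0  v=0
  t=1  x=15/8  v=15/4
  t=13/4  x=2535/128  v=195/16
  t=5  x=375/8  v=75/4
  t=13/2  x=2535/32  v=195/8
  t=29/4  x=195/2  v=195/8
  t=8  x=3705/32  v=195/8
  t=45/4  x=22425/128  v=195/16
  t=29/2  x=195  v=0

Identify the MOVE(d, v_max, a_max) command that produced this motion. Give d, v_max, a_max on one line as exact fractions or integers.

d=195 v_max=195/8 a_max=15/4

final state: t=29/2, x=195, v=0 → d = 195
a_max = (15/4−0)/(1−0) = 15/4
max v = 195/8 over t∈[13/2,8] → v_max = 195/8
check: 195/8·(13/2+3/2) = 195 ✓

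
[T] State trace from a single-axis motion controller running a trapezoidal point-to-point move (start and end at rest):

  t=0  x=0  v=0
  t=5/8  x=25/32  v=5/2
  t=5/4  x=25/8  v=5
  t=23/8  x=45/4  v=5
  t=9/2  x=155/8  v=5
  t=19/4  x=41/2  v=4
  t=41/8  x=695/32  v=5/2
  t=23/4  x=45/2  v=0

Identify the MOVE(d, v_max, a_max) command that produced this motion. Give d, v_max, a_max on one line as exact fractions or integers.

d=45/2 v_max=5 a_max=4

final state: t=23/4, x=45/2, v=0 → d = 45/2
a_max = (5/2−0)/(5/8−0) = 4
max v = 5 over t∈[5/4,9/2] → v_max = 5
check: 5·(5/4+13/4) = 45/2 ✓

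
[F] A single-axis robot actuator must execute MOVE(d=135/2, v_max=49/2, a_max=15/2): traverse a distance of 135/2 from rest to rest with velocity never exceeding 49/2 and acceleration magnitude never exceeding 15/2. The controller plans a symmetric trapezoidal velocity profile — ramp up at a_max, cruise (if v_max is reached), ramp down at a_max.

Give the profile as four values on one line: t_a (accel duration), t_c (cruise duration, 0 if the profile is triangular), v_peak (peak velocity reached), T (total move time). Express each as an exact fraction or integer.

t_a=3 t_c=0 v_peak=45/2 T=6

vₘ²/aₘ = (49/2)²/(15/2) = 2401/30
135/2 < 2401/30 → triangular
v_peak = √(135/2·15/2) = √(2025/4) = 45/2
t_a = (45/2)/(15/2) = 3; t_c = 0
T = 2·3 = 6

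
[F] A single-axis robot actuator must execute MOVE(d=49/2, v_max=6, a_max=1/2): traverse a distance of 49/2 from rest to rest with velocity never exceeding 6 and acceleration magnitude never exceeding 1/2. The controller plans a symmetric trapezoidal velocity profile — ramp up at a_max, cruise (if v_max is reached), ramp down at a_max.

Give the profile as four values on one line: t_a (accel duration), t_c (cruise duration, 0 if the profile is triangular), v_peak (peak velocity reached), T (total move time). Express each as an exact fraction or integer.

t_a=7 t_c=0 v_peak=7/2 T=14

(v_max)²/a_max = 6²/(1/2) = 72
49/2 < 72 so t_c = 0
v_peak = √(49/2·1/2) = √(49/4) = 7/2
t_a = (7/2)/(1/2) = 7; t_c = 0
T = 2·7 = 14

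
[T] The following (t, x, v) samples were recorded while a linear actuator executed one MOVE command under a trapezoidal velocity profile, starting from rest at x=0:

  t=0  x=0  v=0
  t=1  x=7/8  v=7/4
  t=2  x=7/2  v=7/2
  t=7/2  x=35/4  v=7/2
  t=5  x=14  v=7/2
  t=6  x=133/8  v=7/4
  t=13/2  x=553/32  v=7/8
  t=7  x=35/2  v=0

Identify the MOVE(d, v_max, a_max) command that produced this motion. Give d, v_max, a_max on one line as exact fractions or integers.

d=35/2 v_max=7/2 a_max=7/4

final state: t=7, x=35/2, v=0 → d = 35/2
a_max = (7/4−0)/(1−0) = 7/4
max v = 7/2 over t∈[2,5] → v_max = 7/2
check: 7/2·(2+3) = 35/2 ✓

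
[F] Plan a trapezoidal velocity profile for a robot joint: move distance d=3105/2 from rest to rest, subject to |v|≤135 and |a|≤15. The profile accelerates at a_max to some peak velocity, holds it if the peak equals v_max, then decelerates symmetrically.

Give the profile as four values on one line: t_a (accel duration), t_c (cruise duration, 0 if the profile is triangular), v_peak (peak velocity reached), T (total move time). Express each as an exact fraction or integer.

t_a=9 t_c=5/2 v_peak=135 T=41/2

(v_max)²/a_max = 135²/15 = 1215
3105/2 ≥ 1215 so v_max reached
t_a = 135/15 = 9; v_peak = 135
d_cruise = 3105/2 − 1215 = 675/2; t_c = (675/2)/135 = 5/2
T = 2·9 + 5/2 = 41/2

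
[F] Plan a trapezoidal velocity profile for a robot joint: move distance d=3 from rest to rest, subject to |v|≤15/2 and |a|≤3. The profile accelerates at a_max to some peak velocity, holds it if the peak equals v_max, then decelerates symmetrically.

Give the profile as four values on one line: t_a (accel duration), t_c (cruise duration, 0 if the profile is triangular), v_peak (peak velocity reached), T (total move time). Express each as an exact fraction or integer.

t_a=1 t_c=0 v_peak=3 T=2

(v_max)²/a_max = (15/2)²/3 = 75/4
3 < 75/4 so t_c = 0
v_peak = √(3·3) = √9 = 3
t_a = 3/3 = 1; t_c = 0
T = 2·1 = 2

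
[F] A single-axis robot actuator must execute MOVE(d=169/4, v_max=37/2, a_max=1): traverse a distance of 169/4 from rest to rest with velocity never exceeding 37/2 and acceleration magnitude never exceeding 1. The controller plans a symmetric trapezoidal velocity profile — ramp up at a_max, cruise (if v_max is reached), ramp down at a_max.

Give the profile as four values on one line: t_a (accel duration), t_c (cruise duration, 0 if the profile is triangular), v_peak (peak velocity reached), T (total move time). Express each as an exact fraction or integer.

(v_max)²/a_max = (37/2)²/1 = 1369/4
169/4 < 1369/4 ⇒ no cruise
v_peak = √(169/4·1) = √(169/4) = 13/2
t_a = (13/2)/1 = 13/2; t_c = 0
T = 2·13/2 = 13

t_a=13/2 t_c=0 v_peak=13/2 T=13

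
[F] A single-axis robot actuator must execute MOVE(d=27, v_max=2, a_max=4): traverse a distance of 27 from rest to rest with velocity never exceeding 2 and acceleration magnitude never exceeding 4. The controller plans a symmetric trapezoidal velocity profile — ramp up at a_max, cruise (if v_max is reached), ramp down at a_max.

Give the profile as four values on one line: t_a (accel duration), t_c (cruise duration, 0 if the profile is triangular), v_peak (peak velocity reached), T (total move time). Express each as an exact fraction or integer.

(v_max)²/a_max = 2²/4 = 1
27 ≥ 1 ⇒ cruise phase
t_a = 2/4 = 1/2; v_peak = 2
d_cruise = 27 − 1 = 26; t_c = 26/2 = 13
T = 2·1/2 + 13 = 14

t_a=1/2 t_c=13 v_peak=2 T=14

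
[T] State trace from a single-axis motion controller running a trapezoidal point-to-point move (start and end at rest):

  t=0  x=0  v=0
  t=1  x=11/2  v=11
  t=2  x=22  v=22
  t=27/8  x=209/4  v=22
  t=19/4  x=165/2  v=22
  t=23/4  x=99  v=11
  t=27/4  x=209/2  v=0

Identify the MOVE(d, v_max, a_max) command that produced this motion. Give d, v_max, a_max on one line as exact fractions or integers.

final state: t=27/4, x=209/2, v=0 → d = 209/2
a_max = (11−0)/(1−0) = 11
max v = 22 over t∈[2,19/4] → v_max = 22
check: 22·(2+11/4) = 209/2 ✓

d=209/2 v_max=22 a_max=11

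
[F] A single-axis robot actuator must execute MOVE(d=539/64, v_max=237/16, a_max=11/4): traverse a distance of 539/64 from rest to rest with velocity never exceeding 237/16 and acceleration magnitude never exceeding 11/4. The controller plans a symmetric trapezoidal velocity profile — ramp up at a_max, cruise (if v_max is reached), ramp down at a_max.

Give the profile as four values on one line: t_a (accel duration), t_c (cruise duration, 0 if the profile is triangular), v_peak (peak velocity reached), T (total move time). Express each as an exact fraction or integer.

v_max²/a_max = (237/16)²/(11/4) = 56169/704
539/64 < 56169/704 so t_c = 0
v_peak = √(539/64·11/4) = √(5929/256) = 77/16
t_a = (77/16)/(11/4) = 7/4; t_c = 0
T = 2·7/4 = 7/2

t_a=7/4 t_c=0 v_peak=77/16 T=7/2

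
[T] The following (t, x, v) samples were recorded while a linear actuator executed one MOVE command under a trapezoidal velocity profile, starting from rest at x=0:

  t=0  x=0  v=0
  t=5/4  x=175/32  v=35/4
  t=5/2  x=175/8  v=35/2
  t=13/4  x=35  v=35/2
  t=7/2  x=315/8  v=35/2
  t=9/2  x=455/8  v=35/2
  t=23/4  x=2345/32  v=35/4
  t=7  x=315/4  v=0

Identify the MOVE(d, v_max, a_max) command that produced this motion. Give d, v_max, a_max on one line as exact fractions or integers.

d=315/4 v_max=35/2 a_max=7

final state: t=7, x=315/4, v=0 → d = 315/4
a_max = (35/4−0)/(5/4−0) = 7
max v = 35/2 over t∈[5/2,9/2] → v_max = 35/2
check: 35/2·(5/2+2) = 315/4 ✓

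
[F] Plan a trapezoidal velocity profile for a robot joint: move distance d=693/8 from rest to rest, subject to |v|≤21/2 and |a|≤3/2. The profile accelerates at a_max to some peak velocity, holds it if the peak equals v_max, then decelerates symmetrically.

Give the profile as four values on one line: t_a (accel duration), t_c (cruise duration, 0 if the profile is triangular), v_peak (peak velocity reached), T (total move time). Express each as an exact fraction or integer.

(v_max)²/a_max = (21/2)²/(3/2) = 147/2
693/8 ≥ 147/2 → trapezoidal
t_a = (21/2)/(3/2) = 7; v_peak = 21/2
d_cruise = 693/8 − 147/2 = 105/8; t_c = (105/8)/(21/2) = 5/4
T = 2·7 + 5/4 = 61/4

t_a=7 t_c=5/4 v_peak=21/2 T=61/4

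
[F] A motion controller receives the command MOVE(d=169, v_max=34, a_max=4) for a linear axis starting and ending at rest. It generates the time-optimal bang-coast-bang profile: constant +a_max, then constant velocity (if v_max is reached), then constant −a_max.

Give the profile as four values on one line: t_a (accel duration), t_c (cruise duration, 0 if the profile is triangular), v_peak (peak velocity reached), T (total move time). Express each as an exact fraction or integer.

t_a=13/2 t_c=0 v_peak=26 T=13

vₘ²/aₘ = 34²/4 = 289
169 < 289 → triangular
v_peak = √(169·4) = √676 = 26
t_a = 26/4 = 13/2; t_c = 0
T = 2·13/2 = 13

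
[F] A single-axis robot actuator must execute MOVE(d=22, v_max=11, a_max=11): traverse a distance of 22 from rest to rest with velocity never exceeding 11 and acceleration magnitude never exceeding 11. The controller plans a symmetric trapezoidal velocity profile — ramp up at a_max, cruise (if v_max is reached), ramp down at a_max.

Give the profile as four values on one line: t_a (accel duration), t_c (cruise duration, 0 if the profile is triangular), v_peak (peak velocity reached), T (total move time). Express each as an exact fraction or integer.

(v_max)²/a_max = 11²/11 = 11
22 ≥ 11 ⇒ cruise phase
t_a = 11/11 = 1; v_peak = 11
d_cruise = 22 − 11 = 11; t_c = 11/11 = 1
T = 2·1 + 1 = 3

t_a=1 t_c=1 v_peak=11 T=3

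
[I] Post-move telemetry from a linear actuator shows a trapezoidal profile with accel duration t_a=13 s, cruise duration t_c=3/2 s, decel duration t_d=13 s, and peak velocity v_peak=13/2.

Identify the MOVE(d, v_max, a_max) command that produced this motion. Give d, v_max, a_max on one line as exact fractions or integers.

a_max = (13/2)/13 = 1/2
d_a = ½·13/2·13 = 169/4; d_c = 13/2·3/2 = 39/4
d = 2·169/4 + 39/4 = 377/4
t_c = 3/2 > 0 so v_max = 13/2

d=377/4 v_max=13/2 a_max=1/2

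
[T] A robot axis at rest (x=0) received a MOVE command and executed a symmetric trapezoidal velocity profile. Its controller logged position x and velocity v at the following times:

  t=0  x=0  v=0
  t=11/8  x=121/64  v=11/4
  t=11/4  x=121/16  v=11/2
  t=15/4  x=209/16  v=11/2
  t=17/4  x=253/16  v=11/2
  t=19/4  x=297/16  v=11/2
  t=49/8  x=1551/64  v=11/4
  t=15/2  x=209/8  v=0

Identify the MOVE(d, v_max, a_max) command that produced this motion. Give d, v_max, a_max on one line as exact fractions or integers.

d=209/8 v_max=11/2 a_max=2

final state: t=15/2, x=209/8, v=0 → d = 209/8
a_max = (11/4−0)/(11/8−0) = 2
max v = 11/2 over t∈[11/4,19/4] → v_max = 11/2
check: 11/2·(11/4+2) = 209/8 ✓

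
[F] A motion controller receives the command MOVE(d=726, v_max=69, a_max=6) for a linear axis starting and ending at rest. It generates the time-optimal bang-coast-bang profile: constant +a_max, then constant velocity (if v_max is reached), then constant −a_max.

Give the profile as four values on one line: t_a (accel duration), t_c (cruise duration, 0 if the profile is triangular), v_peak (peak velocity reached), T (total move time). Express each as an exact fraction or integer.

vₘ²/aₘ = 69²/6 = 1587/2
726 < 1587/2 ⇒ no cruise
v_peak = √(726·6) = √4356 = 66
t_a = 66/6 = 11; t_c = 0
T = 2·11 = 22

t_a=11 t_c=0 v_peak=66 T=22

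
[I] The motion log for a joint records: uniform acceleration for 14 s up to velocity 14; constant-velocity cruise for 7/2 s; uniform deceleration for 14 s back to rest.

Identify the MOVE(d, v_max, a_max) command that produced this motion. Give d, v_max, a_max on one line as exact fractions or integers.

a_max = 14/14 = 1
d_a = ½·14·14 = 98; d_c = 14·7/2 = 49
d = 2·98 + 49 = 245
t_c = 7/2 > 0 → v_max = v_peak = 14

d=245 v_max=14 a_max=1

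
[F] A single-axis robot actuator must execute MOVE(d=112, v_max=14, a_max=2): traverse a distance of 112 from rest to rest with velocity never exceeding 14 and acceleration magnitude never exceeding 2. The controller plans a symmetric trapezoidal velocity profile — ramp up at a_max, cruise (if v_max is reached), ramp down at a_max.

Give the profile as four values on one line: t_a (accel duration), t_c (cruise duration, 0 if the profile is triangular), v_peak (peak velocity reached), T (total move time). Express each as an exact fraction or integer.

vₘ²/aₘ = 14²/2 = 98
112 ≥ 98 so v_max reached
t_a = 14/2 = 7; v_peak = 14
d_cruise = 112 − 98 = 14; t_c = 14/14 = 1
T = 2·7 + 1 = 15

t_a=7 t_c=1 v_peak=14 T=15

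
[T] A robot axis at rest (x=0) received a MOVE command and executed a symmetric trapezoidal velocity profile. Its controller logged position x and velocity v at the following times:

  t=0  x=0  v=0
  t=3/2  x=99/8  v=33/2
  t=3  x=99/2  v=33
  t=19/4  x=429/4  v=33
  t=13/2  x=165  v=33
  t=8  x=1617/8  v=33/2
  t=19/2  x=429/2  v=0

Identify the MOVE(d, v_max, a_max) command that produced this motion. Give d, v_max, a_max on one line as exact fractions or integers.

d=429/2 v_max=33 a_max=11

final state: t=19/2, x=429/2, v=0 → d = 429/2
a_max = (33/2−0)/(3/2−0) = 11
max v = 33 over t∈[3,13/2] → v_max = 33
check: 33·(3+7/2) = 429/2 ✓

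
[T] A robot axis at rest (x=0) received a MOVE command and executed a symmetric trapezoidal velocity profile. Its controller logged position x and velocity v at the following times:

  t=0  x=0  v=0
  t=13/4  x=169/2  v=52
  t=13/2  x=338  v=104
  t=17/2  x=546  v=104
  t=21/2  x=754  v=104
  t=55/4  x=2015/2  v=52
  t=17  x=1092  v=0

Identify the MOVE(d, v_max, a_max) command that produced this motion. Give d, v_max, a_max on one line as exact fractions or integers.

d=1092 v_max=104 a_max=16

final state: t=17, x=1092, v=0 → d = 1092
a_max = (52−0)/(13/4−0) = 16
max v = 104 over t∈[13/2,21/2] → v_max = 104
check: 104·(13/2+4) = 1092 ✓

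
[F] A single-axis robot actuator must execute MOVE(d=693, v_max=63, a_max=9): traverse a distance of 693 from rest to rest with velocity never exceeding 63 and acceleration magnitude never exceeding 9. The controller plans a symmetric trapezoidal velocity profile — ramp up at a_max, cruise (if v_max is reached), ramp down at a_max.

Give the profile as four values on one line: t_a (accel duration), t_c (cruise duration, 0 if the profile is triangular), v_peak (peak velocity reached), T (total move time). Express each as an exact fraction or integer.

v_max²/a_max = 63²/9 = 441
693 ≥ 441 so v_max reached
t_a = 63/9 = 7; v_peak = 63
d_cruise = 693 − 441 = 252; t_c = 252/63 = 4
T = 2·7 + 4 = 18

t_a=7 t_c=4 v_peak=63 T=18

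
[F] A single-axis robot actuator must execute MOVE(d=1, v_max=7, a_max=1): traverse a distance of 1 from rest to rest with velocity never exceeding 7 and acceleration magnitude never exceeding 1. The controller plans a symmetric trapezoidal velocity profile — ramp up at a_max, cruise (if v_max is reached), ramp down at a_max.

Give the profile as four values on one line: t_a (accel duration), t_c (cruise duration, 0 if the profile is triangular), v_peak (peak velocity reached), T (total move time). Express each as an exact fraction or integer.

v_max²/a_max = 7²/1 = 49
1 < 49 → triangular
v_peak = √(1·1) = √1 = 1
t_a = 1/1 = 1; t_c = 0
T = 2·1 = 2

t_a=1 t_c=0 v_peak=1 T=2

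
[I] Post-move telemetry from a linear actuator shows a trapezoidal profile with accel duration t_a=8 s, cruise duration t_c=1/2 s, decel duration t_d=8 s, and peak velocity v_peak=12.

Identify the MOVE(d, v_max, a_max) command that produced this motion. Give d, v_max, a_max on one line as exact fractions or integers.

a_max = 12/8 = 3/2
d_a = ½·12·8 = 48; d_c = 12·1/2 = 6
d = 2·48 + 6 = 102
t_c = 1/2 > 0 → v_max = v_peak = 12

d=102 v_max=12 a_max=3/2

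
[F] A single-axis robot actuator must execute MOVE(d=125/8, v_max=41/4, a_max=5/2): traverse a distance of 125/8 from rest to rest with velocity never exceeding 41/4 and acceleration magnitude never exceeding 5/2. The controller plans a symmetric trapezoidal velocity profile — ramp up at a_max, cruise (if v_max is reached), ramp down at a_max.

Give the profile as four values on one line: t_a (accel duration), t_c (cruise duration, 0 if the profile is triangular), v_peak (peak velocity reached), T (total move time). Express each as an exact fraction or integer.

vₘ²/aₘ = (41/4)²/(5/2) = 1681/40
125/8 < 1681/40 → triangular
v_peak = √(125/8·5/2) = √(625/16) = 25/4
t_a = (25/4)/(5/2) = 5/2; t_c = 0
T = 2·5/2 = 5

t_a=5/2 t_c=0 v_peak=25/4 T=5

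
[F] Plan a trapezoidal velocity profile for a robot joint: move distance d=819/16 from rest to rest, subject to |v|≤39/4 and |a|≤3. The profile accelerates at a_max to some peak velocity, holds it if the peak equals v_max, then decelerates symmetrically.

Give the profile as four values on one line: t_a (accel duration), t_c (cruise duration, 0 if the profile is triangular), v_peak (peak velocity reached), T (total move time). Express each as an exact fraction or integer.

t_a=13/4 t_c=2 v_peak=39/4 T=17/2

vₘ²/aₘ = (39/4)²/3 = 507/16
819/16 ≥ 507/16 ⇒ cruise phase
t_a = (39/4)/3 = 13/4; v_peak = 39/4
d_cruise = 819/16 − 507/16 = 39/2; t_c = (39/2)/(39/4) = 2
T = 2·13/4 + 2 = 17/2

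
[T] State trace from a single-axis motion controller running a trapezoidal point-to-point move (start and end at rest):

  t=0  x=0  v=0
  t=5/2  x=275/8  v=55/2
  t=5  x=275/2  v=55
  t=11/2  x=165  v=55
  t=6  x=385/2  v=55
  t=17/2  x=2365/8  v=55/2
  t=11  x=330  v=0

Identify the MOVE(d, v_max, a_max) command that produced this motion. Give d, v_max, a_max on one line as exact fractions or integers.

final state: t=11, x=330, v=0 → d = 330
a_max = (55/2−0)/(5/2−0) = 11
max v = 55 over t∈[5,6] → v_max = 55
check: 55·(5+1) = 330 ✓

d=330 v_max=55 a_max=11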